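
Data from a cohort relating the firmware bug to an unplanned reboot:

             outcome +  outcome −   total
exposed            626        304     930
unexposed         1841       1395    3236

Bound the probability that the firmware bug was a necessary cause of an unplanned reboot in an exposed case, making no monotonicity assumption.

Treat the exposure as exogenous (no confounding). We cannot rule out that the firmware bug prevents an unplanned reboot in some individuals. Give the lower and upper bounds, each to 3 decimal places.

0.155 ≤ PN ≤ 0.640

p₁ = P(outcome | exposed) = 626/930 = 0.67312
p₀ = P(outcome | unexposed) = 1841/3236 = 0.56891
Under exogeneity alone the bounds on PN are max{0,(p₁−p₀)/p₁} ≤ PN ≤ min{1,(1−p₀)/p₁}.
  lower = (p₁ − p₀)/p₁ = 0.10421 / 0.67312 ≈ 0.1548
  upper = min{1, (1 − p₀)/p₁} = 0.43109 / 0.67312 ≈ 0.6404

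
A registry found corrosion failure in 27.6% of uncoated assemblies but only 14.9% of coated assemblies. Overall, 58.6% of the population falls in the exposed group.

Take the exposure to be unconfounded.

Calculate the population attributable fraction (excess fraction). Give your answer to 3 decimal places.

PAF ≈ 0.333

p₁ = 0.276, p₀ = 0.149.
Overall risk P(Y=1) = π·p₁ + (1−π)·p₀ = 0.586×0.276 + 0.414×0.149 = 0.22342.
Under exogeneity, PAF = [P(Y=1) − p₀] / P(Y=1).
PAF = (0.22342 − 0.149) / 0.22342 ≈ 0.3331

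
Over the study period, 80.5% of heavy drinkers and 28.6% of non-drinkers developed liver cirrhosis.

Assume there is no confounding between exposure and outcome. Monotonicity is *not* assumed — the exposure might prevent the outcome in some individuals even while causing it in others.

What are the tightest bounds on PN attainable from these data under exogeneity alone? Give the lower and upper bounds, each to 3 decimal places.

p₁ = 0.805, p₀ = 0.286.
Under exogeneity alone the bounds on PN are max{0,(p₁−p₀)/p₁} ≤ PN ≤ min{1,(1−p₀)/p₁}.
  lower = (p₁ − p₀)/p₁ = 0.519 / 0.805 ≈ 0.6447
  upper = min{1, (1 − p₀)/p₁} = 0.714 / 0.805 ≈ 0.8870

0.645 ≤ PN ≤ 0.887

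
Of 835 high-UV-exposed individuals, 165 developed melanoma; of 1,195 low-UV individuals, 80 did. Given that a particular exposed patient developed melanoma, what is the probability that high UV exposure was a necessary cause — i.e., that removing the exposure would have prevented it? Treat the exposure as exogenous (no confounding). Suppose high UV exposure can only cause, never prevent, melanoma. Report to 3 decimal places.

PN ≈ 0.661

p₁ = P(outcome | exposed) = 165/835 = 0.1976
p₀ = P(outcome | unexposed) = 80/1195 = 0.066946
Under exogeneity and monotonicity, PN = (p₁ − p₀) / p₁.
PN = (0.1976 − 0.066946) / 0.1976 = 0.13066 / 0.1976 ≈ 0.6612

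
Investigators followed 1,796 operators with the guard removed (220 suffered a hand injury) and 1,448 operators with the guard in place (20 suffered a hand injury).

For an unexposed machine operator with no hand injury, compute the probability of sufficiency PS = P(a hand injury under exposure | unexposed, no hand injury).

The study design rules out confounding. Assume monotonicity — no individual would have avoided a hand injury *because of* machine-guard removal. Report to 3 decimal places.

PS ≈ 0.110

p₁ = P(outcome | exposed) = 220/1796 = 0.12249
p₀ = P(outcome | unexposed) = 20/1448 = 0.013812
Under exogeneity and monotonicity, PS = (p₁ − p₀) / (1 − p₀).
PS = (0.12249 − 0.013812) / (1 − 0.013812) = 0.10868 / 0.98619 ≈ 0.1102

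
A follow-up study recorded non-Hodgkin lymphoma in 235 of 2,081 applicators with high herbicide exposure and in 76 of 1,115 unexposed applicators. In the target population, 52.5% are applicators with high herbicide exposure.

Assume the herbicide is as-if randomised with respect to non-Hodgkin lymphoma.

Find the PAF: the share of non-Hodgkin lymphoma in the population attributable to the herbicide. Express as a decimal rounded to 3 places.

p₁ = P(outcome | exposed) = 235/2081 = 0.11293
p₀ = P(outcome | unexposed) = 76/1115 = 0.068161
Overall risk P(Y=1) = π·p₁ + (1−π)·p₀ = 0.525×0.11293 + 0.475×0.068161 = 0.091663.
Under exogeneity, PAF = [P(Y=1) − p₀] / P(Y=1).
PAF = (0.091663 − 0.068161) / 0.091663 ≈ 0.2564

PAF ≈ 0.256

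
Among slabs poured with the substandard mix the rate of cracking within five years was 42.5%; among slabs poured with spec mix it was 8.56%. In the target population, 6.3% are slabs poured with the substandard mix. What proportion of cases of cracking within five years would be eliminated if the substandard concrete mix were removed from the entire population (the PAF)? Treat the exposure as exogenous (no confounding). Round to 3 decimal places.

p₁ = 0.425, p₀ = 0.0856.
Overall risk P(Y=1) = π·p₁ + (1−π)·p₀ = 0.063×0.425 + 0.937×0.0856 = 0.10698.
Under exogeneity, PAF = [P(Y=1) − p₀] / P(Y=1).
PAF = (0.10698 − 0.0856) / 0.10698 ≈ 0.1999

PAF ≈ 0.200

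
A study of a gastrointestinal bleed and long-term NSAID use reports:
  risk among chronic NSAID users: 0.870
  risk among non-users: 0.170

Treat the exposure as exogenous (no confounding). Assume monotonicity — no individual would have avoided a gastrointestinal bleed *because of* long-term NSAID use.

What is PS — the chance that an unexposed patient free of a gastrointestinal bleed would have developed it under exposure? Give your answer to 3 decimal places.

PS ≈ 0.843

Let p₁ = 0.87, p₀ = 0.17.
Under exogeneity and monotonicity, PS = (p₁ − p₀) / (1 − p₀).
PS = (0.87 − 0.17) / (1 − 0.17) = 0.7 / 0.83 ≈ 0.8434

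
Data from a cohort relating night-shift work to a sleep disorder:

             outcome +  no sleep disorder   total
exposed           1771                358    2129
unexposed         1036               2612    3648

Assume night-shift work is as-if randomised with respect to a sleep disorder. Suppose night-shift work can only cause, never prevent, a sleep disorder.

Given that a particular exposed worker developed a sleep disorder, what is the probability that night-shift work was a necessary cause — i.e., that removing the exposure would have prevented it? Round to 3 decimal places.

PN ≈ 0.659

p₁ = P(outcome | exposed) = 1771/2129 = 0.83185
p₀ = P(outcome | unexposed) = 1036/3648 = 0.28399
Under exogeneity and monotonicity, PN = (p₁ − p₀)/p₁.
PN = (0.83185 − 0.28399) / 0.83185 ≈ 0.6586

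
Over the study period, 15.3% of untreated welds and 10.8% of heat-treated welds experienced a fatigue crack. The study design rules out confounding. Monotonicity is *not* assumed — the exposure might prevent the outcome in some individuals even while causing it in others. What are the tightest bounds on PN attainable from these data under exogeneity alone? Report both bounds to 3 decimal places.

0.294 ≤ PN ≤ 1.000

p₁ = 0.153, p₀ = 0.108.
Under exogeneity alone the bounds on PN are max{0,(p₁−p₀)/p₁} ≤ PN ≤ min{1,(1−p₀)/p₁}.
  lower = (p₁ − p₀)/p₁ = 0.045 / 0.153 ≈ 0.2941
  upper = min{1, (1 − p₀)/p₁} = 0.892 / 0.153 ≈ 5.8301 → capped at 1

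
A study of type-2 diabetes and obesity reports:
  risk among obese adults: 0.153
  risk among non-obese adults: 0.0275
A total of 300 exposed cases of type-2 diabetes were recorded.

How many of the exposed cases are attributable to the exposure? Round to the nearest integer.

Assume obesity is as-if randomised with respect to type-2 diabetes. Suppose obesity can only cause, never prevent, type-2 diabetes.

Let p₁ = 0.153, p₀ = 0.0275.
PN = (p₁ − p₀)/p₁ = (0.153 − 0.0275) / 0.153 ≈ 0.82026.
Attributable cases ≈ PN × (exposed cases) = 0.82026 × 300 ≈ 246.08.

about 246 cases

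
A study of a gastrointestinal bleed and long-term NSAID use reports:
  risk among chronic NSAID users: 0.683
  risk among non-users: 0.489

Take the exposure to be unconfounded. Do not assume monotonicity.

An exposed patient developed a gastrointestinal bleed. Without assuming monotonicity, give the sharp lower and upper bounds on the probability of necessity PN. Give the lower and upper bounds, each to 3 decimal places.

0.284 ≤ PN ≤ 0.748

Let p₁ = 0.683, p₀ = 0.489.
Under exogeneity alone the bounds on PN are max{0,(p₁−p₀)/p₁} ≤ PN ≤ min{1,(1−p₀)/p₁}.
  lower = (p₁ − p₀)/p₁ = 0.194 / 0.683 ≈ 0.2840
  upper = min{1, (1 − p₀)/p₁} = 0.511 / 0.683 ≈ 0.7482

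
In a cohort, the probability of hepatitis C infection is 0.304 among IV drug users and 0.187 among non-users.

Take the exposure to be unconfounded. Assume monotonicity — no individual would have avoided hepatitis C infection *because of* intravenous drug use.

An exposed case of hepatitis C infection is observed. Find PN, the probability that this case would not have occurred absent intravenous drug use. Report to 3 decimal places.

PN ≈ 0.385

Let p₁ = 0.304, p₀ = 0.187.
Under exogeneity and monotonicity, PN = (p₁ − p₀) / p₁.
PN = (0.304 − 0.187) / 0.304 = 0.117 / 0.304 ≈ 0.3849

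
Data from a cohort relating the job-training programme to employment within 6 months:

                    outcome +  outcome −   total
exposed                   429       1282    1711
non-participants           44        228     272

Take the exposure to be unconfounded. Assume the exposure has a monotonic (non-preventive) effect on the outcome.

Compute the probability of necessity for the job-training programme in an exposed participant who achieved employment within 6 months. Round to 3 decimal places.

p₁ = P(outcome | exposed) = 429/1711 = 0.25073
p₀ = P(outcome | unexposed) = 44/272 = 0.16176
Under exogeneity and monotonicity, PN = (p₁ − p₀)/p₁.
PN = (0.25073 − 0.16176) / 0.25073 ≈ 0.3548

PN ≈ 0.355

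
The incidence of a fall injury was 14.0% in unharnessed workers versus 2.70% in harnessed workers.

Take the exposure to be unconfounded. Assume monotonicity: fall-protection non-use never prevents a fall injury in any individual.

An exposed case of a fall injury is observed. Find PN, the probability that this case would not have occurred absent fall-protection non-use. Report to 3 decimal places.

PN ≈ 0.807

p₁ = 0.14, p₀ = 0.027.
Under exogeneity and monotonicity, PN = (p₁ − p₀) / p₁.
PN = (0.14 − 0.027) / 0.14 = 0.113 / 0.14 ≈ 0.8071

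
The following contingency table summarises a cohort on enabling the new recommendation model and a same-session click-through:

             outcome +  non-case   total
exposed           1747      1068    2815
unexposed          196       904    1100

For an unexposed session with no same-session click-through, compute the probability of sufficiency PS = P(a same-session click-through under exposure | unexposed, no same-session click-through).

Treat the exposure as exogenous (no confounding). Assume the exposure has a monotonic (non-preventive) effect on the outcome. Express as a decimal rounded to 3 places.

p₁ = P(outcome | exposed) = 1747/2815 = 0.6206
p₀ = P(outcome | unexposed) = 196/1100 = 0.17818
Under exogeneity and monotonicity, PS = (p₁ − p₀)/(1 − p₀).
PS = (0.6206 − 0.17818) / 0.82182 ≈ 0.5383

PS ≈ 0.538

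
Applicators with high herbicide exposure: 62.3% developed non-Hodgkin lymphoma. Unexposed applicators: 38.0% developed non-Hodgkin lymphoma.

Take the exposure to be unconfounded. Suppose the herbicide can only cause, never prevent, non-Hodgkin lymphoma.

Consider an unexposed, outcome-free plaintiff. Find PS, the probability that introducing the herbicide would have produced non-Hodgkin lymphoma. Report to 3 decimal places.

p₁ = 0.623, p₀ = 0.38.
Under exogeneity and monotonicity, PS = (p₁ − p₀) / (1 − p₀).
PS = (0.623 − 0.38) / (1 − 0.38) = 0.243 / 0.62 ≈ 0.3919

PS ≈ 0.392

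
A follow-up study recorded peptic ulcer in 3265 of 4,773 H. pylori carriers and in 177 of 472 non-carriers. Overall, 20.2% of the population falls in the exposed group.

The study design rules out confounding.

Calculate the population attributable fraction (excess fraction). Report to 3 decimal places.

p₁ = P(outcome | exposed) = 3265/4773 = 0.68406
p₀ = P(outcome | unexposed) = 177/472 = 0.375
Overall risk P(Y=1) = π·p₁ + (1−π)·p₀ = 0.202×0.68406 + 0.798×0.375 = 0.43743.
Under exogeneity, PAF = [P(Y=1) − p₀] / P(Y=1).
PAF = (0.43743 − 0.375) / 0.43743 ≈ 0.1427

PAF ≈ 0.143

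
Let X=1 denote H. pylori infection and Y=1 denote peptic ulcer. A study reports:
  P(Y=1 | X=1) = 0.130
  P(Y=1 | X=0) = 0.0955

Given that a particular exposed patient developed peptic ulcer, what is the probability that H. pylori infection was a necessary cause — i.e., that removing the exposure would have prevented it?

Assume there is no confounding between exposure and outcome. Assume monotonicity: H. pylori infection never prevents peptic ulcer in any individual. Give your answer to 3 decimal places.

PN ≈ 0.265

Let p₁ = 0.13, p₀ = 0.0955.
Under exogeneity and monotonicity, PN = (p₁ − p₀) / p₁.
PN = (0.13 − 0.0955) / 0.13 = 0.0345 / 0.13 ≈ 0.2654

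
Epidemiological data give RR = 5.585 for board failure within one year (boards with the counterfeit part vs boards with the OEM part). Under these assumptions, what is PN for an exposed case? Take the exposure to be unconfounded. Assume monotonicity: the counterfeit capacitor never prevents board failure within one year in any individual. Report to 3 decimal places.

PN ≈ 0.821

Under exogeneity and monotonicity, PN = (RR − 1) / RR = 1 − 1/RR.
PN = (5.585 − 1) / 5.585 = 4.585 / 5.585 ≈ 0.8209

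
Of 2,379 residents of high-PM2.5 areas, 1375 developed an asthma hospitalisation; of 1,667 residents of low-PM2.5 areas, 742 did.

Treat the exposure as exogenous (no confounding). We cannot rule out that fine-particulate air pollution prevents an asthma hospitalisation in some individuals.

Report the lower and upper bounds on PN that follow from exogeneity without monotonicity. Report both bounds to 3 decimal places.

0.230 ≤ PN ≤ 0.960

p₁ = P(outcome | exposed) = 1375/2379 = 0.57797
p₀ = P(outcome | unexposed) = 742/1667 = 0.44511
Under exogeneity alone the bounds on PN are max{0,(p₁−p₀)/p₁} ≤ PN ≤ min{1,(1−p₀)/p₁}.
  lower = (p₁ − p₀)/p₁ = 0.13286 / 0.57797 ≈ 0.2299
  upper = min{1, (1 − p₀)/p₁} = 0.55489 / 0.57797 ≈ 0.9601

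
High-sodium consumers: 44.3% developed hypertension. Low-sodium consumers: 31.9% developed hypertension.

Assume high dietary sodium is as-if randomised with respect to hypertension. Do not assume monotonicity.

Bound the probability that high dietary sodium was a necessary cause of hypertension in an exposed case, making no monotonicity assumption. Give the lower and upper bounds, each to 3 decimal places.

0.280 ≤ PN ≤ 1.000

p₁ = 0.443, p₀ = 0.319.
Under exogeneity alone the bounds on PN are max{0,(p₁−p₀)/p₁} ≤ PN ≤ min{1,(1−p₀)/p₁}.
  lower = (p₁ − p₀)/p₁ = 0.124 / 0.443 ≈ 0.2799
  upper = min{1, (1 − p₀)/p₁} = 0.681 / 0.443 ≈ 1.5372 → capped at 1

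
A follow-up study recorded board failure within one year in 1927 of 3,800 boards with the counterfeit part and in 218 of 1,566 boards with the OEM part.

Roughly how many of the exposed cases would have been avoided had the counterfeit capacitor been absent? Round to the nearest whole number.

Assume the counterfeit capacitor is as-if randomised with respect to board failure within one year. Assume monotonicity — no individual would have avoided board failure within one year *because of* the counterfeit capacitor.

about 1398 cases

p₁ = P(outcome | exposed) = 1927/3800 = 0.50711
p₀ = P(outcome | unexposed) = 218/1566 = 0.13921
PN = (p₁ − p₀)/p₁ = (0.50711 − 0.13921) / 0.50711 ≈ 0.72548.
Attributable cases ≈ PN × (exposed cases) = 0.72548 × 1927 ≈ 1398.01.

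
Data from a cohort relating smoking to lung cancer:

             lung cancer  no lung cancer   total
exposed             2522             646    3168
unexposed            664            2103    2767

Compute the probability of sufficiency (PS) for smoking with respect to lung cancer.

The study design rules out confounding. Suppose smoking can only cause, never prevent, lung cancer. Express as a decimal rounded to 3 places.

PS ≈ 0.732

p₁ = P(outcome | exposed) = 2522/3168 = 0.79609
p₀ = P(outcome | unexposed) = 664/2767 = 0.23997
Under exogeneity and monotonicity, PS = (p₁ − p₀) / (1 − p₀).
PS = (0.79609 − 0.23997) / (1 − 0.23997) = 0.55611 / 0.76003 ≈ 0.7317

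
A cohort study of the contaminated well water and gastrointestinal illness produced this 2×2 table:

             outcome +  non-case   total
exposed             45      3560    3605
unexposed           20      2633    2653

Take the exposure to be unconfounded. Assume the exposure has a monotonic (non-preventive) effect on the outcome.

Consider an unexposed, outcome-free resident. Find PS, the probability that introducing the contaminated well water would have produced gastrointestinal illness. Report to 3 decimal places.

p₁ = P(outcome | exposed) = 45/3605 = 0.012483
p₀ = P(outcome | unexposed) = 20/2653 = 0.0075386
Under exogeneity and monotonicity, PS = (p₁ − p₀) / (1 − p₀).
PS = (0.012483 − 0.0075386) / (1 − 0.0075386) = 0.004944 / 0.99246 ≈ 0.0050

PS ≈ 0.005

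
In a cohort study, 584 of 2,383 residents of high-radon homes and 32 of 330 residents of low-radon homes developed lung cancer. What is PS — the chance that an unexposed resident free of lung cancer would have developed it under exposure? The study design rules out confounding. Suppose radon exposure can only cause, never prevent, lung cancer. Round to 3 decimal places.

PS ≈ 0.164

p₁ = P(outcome | exposed) = 584/2383 = 0.24507
p₀ = P(outcome | unexposed) = 32/330 = 0.09697
Under exogeneity and monotonicity, PS = (p₁ − p₀) / (1 − p₀).
PS = (0.24507 − 0.09697) / (1 − 0.09697) = 0.1481 / 0.90303 ≈ 0.1640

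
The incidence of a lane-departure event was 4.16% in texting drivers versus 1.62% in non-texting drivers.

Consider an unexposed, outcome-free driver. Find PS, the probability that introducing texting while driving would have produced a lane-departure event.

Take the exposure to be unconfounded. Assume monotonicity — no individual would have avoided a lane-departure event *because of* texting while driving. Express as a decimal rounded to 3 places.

PS ≈ 0.026

p₁ = 0.0416, p₀ = 0.0162.
Under exogeneity and monotonicity, PS = (p₁ − p₀) / (1 − p₀).
PS = (0.0416 − 0.0162) / (1 − 0.0162) = 0.0254 / 0.9838 ≈ 0.0258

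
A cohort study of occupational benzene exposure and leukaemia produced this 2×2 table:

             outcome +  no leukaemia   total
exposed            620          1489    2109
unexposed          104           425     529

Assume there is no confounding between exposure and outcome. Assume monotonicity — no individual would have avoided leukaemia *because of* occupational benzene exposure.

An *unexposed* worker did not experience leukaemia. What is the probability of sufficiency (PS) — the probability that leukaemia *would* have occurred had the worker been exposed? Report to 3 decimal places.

p₁ = P(outcome | exposed) = 620/2109 = 0.29398
p₀ = P(outcome | unexposed) = 104/529 = 0.1966
Under exogeneity and monotonicity, PS = (p₁ − p₀) / (1 − p₀).
PS = (0.29398 − 0.1966) / (1 − 0.1966) = 0.097381 / 0.8034 ≈ 0.1212

PS ≈ 0.121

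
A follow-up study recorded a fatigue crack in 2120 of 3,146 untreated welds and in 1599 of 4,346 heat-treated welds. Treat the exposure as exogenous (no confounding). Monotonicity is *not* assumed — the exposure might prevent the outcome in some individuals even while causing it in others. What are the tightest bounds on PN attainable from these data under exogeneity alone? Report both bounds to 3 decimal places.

0.454 ≤ PN ≤ 0.938

p₁ = P(outcome | exposed) = 2120/3146 = 0.67387
p₀ = P(outcome | unexposed) = 1599/4346 = 0.36792
Under exogeneity alone the bounds on PN are max{0,(p₁−p₀)/p₁} ≤ PN ≤ min{1,(1−p₀)/p₁}.
  lower = (p₁ − p₀)/p₁ = 0.30595 / 0.67387 ≈ 0.4540
  upper = min{1, (1 − p₀)/p₁} = 0.63208 / 0.67387 ≈ 0.9380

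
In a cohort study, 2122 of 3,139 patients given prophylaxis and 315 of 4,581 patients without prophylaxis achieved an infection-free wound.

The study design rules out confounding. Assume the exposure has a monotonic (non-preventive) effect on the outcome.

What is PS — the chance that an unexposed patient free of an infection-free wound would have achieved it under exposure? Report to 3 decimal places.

p₁ = P(outcome | exposed) = 2122/3139 = 0.67601
p₀ = P(outcome | unexposed) = 315/4581 = 0.068762
Under exogeneity and monotonicity, PS = (p₁ − p₀) / (1 − p₀).
PS = (0.67601 − 0.068762) / (1 − 0.068762) = 0.60725 / 0.93124 ≈ 0.6521

PS ≈ 0.652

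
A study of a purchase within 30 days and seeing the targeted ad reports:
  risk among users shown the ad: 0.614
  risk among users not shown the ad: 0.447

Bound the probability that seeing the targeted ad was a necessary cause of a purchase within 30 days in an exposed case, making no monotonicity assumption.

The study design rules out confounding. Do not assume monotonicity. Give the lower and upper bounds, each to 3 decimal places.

0.272 ≤ PN ≤ 0.901

Let p₁ = 0.614, p₀ = 0.447.
Under exogeneity alone the bounds on PN are max{0,(p₁−p₀)/p₁} ≤ PN ≤ min{1,(1−p₀)/p₁}.
  lower = (p₁ − p₀)/p₁ = 0.167 / 0.614 ≈ 0.2720
  upper = min{1, (1 − p₀)/p₁} = 0.553 / 0.614 ≈ 0.9007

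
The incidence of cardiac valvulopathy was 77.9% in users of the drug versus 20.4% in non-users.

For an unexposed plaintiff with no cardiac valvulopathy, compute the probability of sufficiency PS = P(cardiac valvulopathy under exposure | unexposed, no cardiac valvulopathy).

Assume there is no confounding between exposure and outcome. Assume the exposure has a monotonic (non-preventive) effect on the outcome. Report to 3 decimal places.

p₁ = 0.779, p₀ = 0.204.
Under exogeneity and monotonicity, PS = (p₁ − p₀) / (1 − p₀).
PS = (0.779 − 0.204) / (1 − 0.204) = 0.575 / 0.796 ≈ 0.7224

PS ≈ 0.722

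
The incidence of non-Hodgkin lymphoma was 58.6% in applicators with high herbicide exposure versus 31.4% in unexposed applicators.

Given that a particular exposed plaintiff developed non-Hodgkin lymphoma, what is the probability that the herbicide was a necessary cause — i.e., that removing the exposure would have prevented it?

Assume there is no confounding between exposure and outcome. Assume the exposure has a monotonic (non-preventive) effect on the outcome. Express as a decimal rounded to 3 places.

PN ≈ 0.464

p₁ = 0.586, p₀ = 0.314.
Under exogeneity and monotonicity, PN = (p₁ − p₀) / p₁.
PN = (0.586 − 0.314) / 0.586 = 0.272 / 0.586 ≈ 0.4642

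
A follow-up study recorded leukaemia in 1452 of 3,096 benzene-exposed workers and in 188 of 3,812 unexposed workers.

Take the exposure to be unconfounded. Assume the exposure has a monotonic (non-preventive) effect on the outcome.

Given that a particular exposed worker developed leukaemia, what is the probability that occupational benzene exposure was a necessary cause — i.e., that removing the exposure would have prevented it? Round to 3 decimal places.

p₁ = P(outcome | exposed) = 1452/3096 = 0.46899
p₀ = P(outcome | unexposed) = 188/3812 = 0.049318
Under exogeneity and monotonicity, PN = (p₁ − p₀) / p₁.
PN = (0.46899 − 0.049318) / 0.46899 = 0.41967 / 0.46899 ≈ 0.8948

PN ≈ 0.895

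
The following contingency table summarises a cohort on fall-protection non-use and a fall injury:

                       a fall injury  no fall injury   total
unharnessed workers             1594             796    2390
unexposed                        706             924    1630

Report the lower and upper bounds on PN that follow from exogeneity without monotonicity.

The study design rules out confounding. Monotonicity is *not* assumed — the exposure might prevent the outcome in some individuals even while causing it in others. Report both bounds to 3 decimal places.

p₁ = P(outcome | exposed) = 1594/2390 = 0.66695
p₀ = P(outcome | unexposed) = 706/1630 = 0.43313
Under exogeneity alone the bounds on PN are max{0,(p₁−p₀)/p₁} ≤ PN ≤ min{1,(1−p₀)/p₁}.
  lower = (p₁ − p₀)/p₁ = 0.23382 / 0.66695 ≈ 0.3506
  upper = min{1, (1 − p₀)/p₁} = 0.56687 / 0.66695 ≈ 0.8500

0.351 ≤ PN ≤ 0.850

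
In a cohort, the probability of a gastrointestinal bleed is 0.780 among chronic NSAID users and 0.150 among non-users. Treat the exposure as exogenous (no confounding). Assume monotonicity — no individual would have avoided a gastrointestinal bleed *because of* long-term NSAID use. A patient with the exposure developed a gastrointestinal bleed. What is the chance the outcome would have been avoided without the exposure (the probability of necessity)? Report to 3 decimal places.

PN ≈ 0.808

Let p₁ = 0.78, p₀ = 0.15.
Under exogeneity and monotonicity, PN = (p₁ − p₀) / p₁.
PN = (0.78 − 0.15) / 0.78 = 0.63 / 0.78 ≈ 0.8077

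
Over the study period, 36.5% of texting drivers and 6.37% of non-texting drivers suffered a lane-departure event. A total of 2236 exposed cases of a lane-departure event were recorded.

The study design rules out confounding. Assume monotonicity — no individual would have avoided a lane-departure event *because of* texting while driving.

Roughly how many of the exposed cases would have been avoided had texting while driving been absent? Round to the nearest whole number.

p₁ = 0.365, p₀ = 0.0637.
PN = (p₁ − p₀)/p₁ = (0.365 − 0.0637) / 0.365 ≈ 0.82548.
Attributable cases ≈ PN × (exposed cases) = 0.82548 × 2236 ≈ 1845.77.

about 1846 cases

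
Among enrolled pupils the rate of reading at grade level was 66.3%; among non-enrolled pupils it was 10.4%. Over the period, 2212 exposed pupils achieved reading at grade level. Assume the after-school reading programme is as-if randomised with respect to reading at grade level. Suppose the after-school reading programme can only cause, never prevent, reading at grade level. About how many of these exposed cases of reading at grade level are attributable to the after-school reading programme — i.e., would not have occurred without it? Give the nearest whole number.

about 1865 cases

p₁ = 0.663, p₀ = 0.104.
PN = (p₁ − p₀)/p₁ = (0.663 − 0.104) / 0.663 ≈ 0.84314.
Attributable cases ≈ PN × (exposed cases) = 0.84314 × 2212 ≈ 1865.02.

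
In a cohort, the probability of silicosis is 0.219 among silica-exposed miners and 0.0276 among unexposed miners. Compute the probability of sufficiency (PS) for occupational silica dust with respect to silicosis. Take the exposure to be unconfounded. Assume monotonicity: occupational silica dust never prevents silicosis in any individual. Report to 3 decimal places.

PS ≈ 0.197

Let p₁ = 0.219, p₀ = 0.0276.
Under exogeneity and monotonicity, PS = (p₁ − p₀) / (1 − p₀).
PS = (0.219 − 0.0276) / (1 − 0.0276) = 0.1914 / 0.9724 ≈ 0.1968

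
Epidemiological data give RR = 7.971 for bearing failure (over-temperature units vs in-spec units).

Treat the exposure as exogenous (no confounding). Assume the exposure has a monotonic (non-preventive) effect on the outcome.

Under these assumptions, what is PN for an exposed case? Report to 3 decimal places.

Under exogeneity and monotonicity, PN = (RR − 1) / RR = 1 − 1/RR.
PN = (7.971 − 1) / 7.971 = 6.971 / 7.971 ≈ 0.8745

PN ≈ 0.875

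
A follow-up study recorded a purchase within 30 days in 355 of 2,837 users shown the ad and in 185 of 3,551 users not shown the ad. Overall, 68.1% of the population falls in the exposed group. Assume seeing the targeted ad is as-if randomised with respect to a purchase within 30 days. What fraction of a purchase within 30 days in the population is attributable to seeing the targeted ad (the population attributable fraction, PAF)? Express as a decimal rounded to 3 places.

PAF ≈ 0.488

p₁ = P(outcome | exposed) = 355/2837 = 0.12513
p₀ = P(outcome | unexposed) = 185/3551 = 0.052098
Overall risk P(Y=1) = π·p₁ + (1−π)·p₀ = 0.681×0.12513 + 0.319×0.052098 = 0.10183.
Under exogeneity, PAF = [P(Y=1) − p₀] / P(Y=1).
PAF = (0.10183 − 0.052098) / 0.10183 ≈ 0.4884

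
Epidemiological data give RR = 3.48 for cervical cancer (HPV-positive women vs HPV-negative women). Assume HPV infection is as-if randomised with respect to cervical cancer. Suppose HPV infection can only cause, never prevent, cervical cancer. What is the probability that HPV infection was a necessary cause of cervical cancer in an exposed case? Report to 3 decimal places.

PN ≈ 0.713

Under exogeneity and monotonicity, PN = (RR − 1) / RR = 1 − 1/RR.
PN = (3.48 − 1) / 3.48 = 2.48 / 3.48 ≈ 0.7126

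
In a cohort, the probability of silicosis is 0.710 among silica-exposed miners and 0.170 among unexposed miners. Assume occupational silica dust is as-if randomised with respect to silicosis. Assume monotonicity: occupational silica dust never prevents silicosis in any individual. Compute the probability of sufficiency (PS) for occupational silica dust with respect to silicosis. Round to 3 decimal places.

PS ≈ 0.651

Let p₁ = 0.71, p₀ = 0.17.
Under exogeneity and monotonicity, PS = (p₁ − p₀) / (1 − p₀).
PS = (0.71 − 0.17) / (1 − 0.17) = 0.54 / 0.83 ≈ 0.6506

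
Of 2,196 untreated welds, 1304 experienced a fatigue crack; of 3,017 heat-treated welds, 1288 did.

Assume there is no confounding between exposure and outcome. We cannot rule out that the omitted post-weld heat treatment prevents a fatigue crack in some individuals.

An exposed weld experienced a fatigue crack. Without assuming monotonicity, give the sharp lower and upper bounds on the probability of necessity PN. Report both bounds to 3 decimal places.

p₁ = P(outcome | exposed) = 1304/2196 = 0.59381
p₀ = P(outcome | unexposed) = 1288/3017 = 0.42691
Under exogeneity alone the bounds on PN are max{0,(p₁−p₀)/p₁} ≤ PN ≤ min{1,(1−p₀)/p₁}.
  lower = (p₁ − p₀)/p₁ = 0.16689 / 0.59381 ≈ 0.2811
  upper = min{1, (1 − p₀)/p₁} = 0.57309 / 0.59381 ≈ 0.9651

0.281 ≤ PN ≤ 0.965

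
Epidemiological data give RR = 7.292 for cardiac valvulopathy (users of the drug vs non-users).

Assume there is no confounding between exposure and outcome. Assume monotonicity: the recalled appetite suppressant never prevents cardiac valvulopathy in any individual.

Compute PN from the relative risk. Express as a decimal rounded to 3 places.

Under exogeneity and monotonicity, PN = (RR − 1) / RR = 1 − 1/RR.
PN = (7.292 − 1) / 7.292 = 6.292 / 7.292 ≈ 0.8629

PN ≈ 0.863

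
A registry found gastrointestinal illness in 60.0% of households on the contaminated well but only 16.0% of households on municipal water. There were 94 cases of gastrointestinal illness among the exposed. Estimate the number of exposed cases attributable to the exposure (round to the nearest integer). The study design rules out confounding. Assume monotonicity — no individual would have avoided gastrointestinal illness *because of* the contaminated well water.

about 69 cases

p₁ = 0.6, p₀ = 0.16.
PN = (p₁ − p₀)/p₁ = (0.6 − 0.16) / 0.6 ≈ 0.73333.
Attributable cases ≈ PN × (exposed cases) = 0.73333 × 94 ≈ 68.93.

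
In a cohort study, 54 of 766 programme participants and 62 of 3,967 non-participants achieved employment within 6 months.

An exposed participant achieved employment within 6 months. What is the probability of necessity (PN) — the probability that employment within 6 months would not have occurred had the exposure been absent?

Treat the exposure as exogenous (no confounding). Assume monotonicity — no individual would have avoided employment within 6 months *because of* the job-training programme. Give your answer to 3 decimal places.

PN ≈ 0.778

p₁ = P(outcome | exposed) = 54/766 = 0.070496
p₀ = P(outcome | unexposed) = 62/3967 = 0.015629
Under exogeneity and monotonicity, PN = (p₁ − p₀) / p₁.
PN = (0.070496 − 0.015629) / 0.070496 = 0.054867 / 0.070496 ≈ 0.7783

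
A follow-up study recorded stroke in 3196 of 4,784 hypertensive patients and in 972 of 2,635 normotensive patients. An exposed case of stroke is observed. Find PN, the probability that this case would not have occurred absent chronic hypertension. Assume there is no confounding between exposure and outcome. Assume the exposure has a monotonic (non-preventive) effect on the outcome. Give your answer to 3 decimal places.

PN ≈ 0.448

p₁ = P(outcome | exposed) = 3196/4784 = 0.66806
p₀ = P(outcome | unexposed) = 972/2635 = 0.36888
Under exogeneity and monotonicity, PN = (p₁ − p₀) / p₁.
PN = (0.66806 − 0.36888) / 0.66806 = 0.29918 / 0.66806 ≈ 0.4478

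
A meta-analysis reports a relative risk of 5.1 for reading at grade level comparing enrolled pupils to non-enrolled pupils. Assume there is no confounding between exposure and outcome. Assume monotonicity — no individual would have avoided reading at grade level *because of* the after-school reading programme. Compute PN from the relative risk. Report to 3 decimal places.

PN ≈ 0.804

Under exogeneity and monotonicity, PN = (RR − 1) / RR = 1 − 1/RR.
PN = (5.1 − 1) / 5.1 = 4.1 / 5.1 ≈ 0.8039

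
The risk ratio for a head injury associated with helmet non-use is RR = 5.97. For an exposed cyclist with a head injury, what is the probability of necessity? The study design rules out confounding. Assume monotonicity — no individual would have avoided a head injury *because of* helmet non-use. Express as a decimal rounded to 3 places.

Under exogeneity and monotonicity, PN = (RR − 1) / RR = 1 − 1/RR.
PN = (5.97 − 1) / 5.97 = 4.97 / 5.97 ≈ 0.8325

PN ≈ 0.832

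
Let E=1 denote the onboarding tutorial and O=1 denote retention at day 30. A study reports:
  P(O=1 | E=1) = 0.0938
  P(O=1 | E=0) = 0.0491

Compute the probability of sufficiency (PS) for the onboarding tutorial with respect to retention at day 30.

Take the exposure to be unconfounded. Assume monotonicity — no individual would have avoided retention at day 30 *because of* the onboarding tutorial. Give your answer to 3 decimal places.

PS ≈ 0.047

Let p₁ = 0.0938, p₀ = 0.0491.
Under exogeneity and monotonicity, PS = (p₁ − p₀) / (1 − p₀).
PS = (0.0938 − 0.0491) / (1 − 0.0491) = 0.0447 / 0.9509 ≈ 0.0470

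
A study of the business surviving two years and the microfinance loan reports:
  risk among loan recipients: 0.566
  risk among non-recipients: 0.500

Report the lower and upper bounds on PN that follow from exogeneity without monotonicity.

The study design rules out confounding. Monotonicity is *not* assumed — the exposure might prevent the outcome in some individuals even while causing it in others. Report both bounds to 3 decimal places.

Let p₁ = 0.566, p₀ = 0.5.
Under exogeneity alone the bounds on PN are max{0,(p₁−p₀)/p₁} ≤ PN ≤ min{1,(1−p₀)/p₁}.
  lower = (p₁ − p₀)/p₁ = 0.066 / 0.566 ≈ 0.1166
  upper = min{1, (1 − p₀)/p₁} = 0.5 / 0.566 ≈ 0.8834

0.117 ≤ PN ≤ 0.883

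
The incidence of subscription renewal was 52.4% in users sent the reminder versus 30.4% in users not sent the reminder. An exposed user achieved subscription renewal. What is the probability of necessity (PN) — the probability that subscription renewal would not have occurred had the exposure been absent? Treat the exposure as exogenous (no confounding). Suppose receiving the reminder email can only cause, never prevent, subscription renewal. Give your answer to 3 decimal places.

PN ≈ 0.420

p₁ = 0.524, p₀ = 0.304.
Under exogeneity and monotonicity, PN = (p₁ − p₀) / p₁.
PN = (0.524 − 0.304) / 0.524 = 0.22 / 0.524 ≈ 0.4198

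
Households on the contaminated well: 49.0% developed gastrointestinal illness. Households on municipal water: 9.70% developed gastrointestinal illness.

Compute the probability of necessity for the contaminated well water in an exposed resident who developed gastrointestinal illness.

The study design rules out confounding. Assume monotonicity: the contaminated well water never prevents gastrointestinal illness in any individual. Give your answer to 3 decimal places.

p₁ = 0.49, p₀ = 0.097.
Under exogeneity and monotonicity, PN = (p₁ − p₀) / p₁.
PN = (0.49 − 0.097) / 0.49 = 0.393 / 0.49 ≈ 0.8020

PN ≈ 0.802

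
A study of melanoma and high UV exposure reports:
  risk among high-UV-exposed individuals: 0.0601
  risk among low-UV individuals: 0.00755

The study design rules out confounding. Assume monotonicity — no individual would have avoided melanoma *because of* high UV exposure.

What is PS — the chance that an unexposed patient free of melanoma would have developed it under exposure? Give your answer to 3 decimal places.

Let p₁ = 0.0601, p₀ = 0.00755.
Under exogeneity and monotonicity, PS = (p₁ − p₀) / (1 − p₀).
PS = (0.0601 − 0.00755) / (1 − 0.00755) = 0.05255 / 0.99245 ≈ 0.0529

PS ≈ 0.053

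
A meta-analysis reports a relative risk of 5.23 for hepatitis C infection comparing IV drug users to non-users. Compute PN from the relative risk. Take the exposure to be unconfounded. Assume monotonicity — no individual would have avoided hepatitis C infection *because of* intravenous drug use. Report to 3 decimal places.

PN ≈ 0.809

Under exogeneity and monotonicity, PN = (RR − 1) / RR = 1 − 1/RR.
PN = (5.23 − 1) / 5.23 = 4.23 / 5.23 ≈ 0.8088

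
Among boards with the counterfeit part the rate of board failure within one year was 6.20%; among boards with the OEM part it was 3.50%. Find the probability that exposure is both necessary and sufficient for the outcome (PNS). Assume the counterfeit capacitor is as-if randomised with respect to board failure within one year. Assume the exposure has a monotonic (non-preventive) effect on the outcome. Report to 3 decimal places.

PNS ≈ 0.027

p₁ = 0.062, p₀ = 0.035.
Under exogeneity and monotonicity, PNS = p₁ − p₀.
PNS = 0.062 − 0.035 = 0.027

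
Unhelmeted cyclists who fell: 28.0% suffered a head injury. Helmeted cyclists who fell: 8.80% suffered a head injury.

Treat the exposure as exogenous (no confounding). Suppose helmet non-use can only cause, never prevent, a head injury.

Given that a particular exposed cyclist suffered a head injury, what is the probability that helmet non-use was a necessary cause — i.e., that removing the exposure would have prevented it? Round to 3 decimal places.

p₁ = 0.28, p₀ = 0.088.
Under exogeneity and monotonicity, PN = (p₁ − p₀) / p₁.
PN = (0.28 − 0.088) / 0.28 = 0.192 / 0.28 ≈ 0.6857

PN ≈ 0.686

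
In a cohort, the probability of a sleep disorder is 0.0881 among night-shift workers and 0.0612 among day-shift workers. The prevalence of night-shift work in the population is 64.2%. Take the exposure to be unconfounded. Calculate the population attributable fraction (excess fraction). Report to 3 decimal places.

Let p₁ = 0.0881, p₀ = 0.0612.
Overall risk P(Y=1) = π·p₁ + (1−π)·p₀ = 0.642×0.0881 + 0.358×0.0612 = 0.07847.
Under exogeneity, PAF = [P(Y=1) − p₀] / P(Y=1).
PAF = (0.07847 − 0.0612) / 0.07847 ≈ 0.2201

PAF ≈ 0.220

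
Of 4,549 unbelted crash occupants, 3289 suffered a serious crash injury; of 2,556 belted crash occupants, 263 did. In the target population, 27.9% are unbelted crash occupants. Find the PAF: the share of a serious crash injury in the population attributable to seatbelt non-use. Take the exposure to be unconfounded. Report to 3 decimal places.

p₁ = P(outcome | exposed) = 3289/4549 = 0.72302
p₀ = P(outcome | unexposed) = 263/2556 = 0.1029
Overall risk P(Y=1) = π·p₁ + (1−π)·p₀ = 0.279×0.72302 + 0.721×0.1029 = 0.27591.
Under exogeneity, PAF = [P(Y=1) − p₀] / P(Y=1).
PAF = (0.27591 − 0.1029) / 0.27591 ≈ 0.6271

PAF ≈ 0.627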